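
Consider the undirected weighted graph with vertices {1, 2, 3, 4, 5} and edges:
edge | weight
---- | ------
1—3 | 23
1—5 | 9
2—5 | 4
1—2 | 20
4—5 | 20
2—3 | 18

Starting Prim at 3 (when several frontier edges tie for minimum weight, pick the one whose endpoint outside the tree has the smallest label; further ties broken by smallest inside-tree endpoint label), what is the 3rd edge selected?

1-5

Prim, starting at 3.
Step 1: frontier [2—3 18, 1—3 23] → take 2—3 (18); add 2.
Step 2: frontier [2—5 4, 1—2 20, 1—3 23] → take 2—5 (4); add 5.
Step 3: frontier [1—2 20, 1—3 23, 1—5 9, 4—5 20] → take 1—5 (9); add 1.
Step 4: frontier [4—5 20] → take 4—5 (20); add 4.
The 3rd edge added is 1—5.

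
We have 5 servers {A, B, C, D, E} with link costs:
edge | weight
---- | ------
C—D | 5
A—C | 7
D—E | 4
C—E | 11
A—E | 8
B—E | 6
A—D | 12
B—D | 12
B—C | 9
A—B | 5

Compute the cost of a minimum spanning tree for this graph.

20

Grow the tree from C using Prim:
Step 1: cheapest edge leaving the tree is C—D (5); add D.
Step 2: cheapest edge leaving the tree is D—E (4); add E.
Step 3: cheapest edge leaving the tree is B—E (6); add B.
Step 4: cheapest edge leaving the tree is A—B (5); add A.
MST edges: C—D, D—E, B—E, A—B; total weight 5+4+6+5 = 20.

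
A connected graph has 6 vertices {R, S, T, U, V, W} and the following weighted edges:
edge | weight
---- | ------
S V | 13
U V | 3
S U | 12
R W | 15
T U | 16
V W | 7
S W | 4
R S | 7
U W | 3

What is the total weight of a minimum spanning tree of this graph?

33

Prim's algorithm from U:
Step 1: cheapest edge leaving the tree is U V (3); add V.
Step 2: cheapest edge leaving the tree is U W (3); add W.
Step 3: cheapest edge leaving the tree is S W (4); add S.
Step 4: cheapest edge leaving the tree is R S (7); add R.
Step 5: cheapest edge leaving the tree is T U (16); add T.
MST edges: U V, U W, S W, R S, T U; total weight 3+3+4+7+16 = 33.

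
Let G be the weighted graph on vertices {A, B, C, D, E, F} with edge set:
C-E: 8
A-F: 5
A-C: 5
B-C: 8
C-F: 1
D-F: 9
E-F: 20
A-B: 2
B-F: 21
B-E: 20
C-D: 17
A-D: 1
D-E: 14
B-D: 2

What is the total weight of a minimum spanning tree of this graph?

17

Grow the tree from A using Prim:
Step 1: cheapest edge leaving the tree is A-D (1); add D.
Step 2: cheapest edge leaving the tree is A-B (2); add B.
Step 3: cheapest edge leaving the tree is A-C (5); add C.
Step 4: cheapest edge leaving the tree is C-F (1); add F.
Step 5: cheapest edge leaving the tree is C-E (8); add E.
MST edges: A-D, A-B, A-C, C-F, C-E; total weight 1+2+5+1+8 = 17.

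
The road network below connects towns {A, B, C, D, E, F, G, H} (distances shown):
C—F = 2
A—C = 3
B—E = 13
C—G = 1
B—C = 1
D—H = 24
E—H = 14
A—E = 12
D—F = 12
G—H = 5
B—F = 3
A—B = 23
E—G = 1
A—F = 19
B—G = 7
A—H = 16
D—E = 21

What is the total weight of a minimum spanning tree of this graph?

25

Kruskal: consider edges lightest-first.
B—C (1): add — endpoints in different components.
C—G (1): add — endpoints in different components.
E—G (1): add — endpoints in different components.
C—F (2): add — endpoints in different components.
A—C (3): add — endpoints in different components.
B—F (3): skip — B and F already connected.
G—H (5): add — endpoints in different components.
B—G (7): skip — B and G already connected.
A—E (12): skip — A and E already connected.
D—F (12): add — endpoints in different components.
MST edges: B—C, C—G, E—G, C—F, A—C, G—H, D—F; total weight 1+1+1+2+3+5+12 = 25.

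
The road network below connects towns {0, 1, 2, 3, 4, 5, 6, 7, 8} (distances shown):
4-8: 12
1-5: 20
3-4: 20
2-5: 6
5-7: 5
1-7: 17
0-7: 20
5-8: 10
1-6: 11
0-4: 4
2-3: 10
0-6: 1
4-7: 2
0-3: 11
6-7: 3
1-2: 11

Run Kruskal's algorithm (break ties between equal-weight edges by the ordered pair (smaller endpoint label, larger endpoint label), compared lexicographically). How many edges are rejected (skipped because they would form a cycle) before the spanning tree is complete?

Kruskal: consider edges lightest-first.
0-6 (1): add — endpoints in different components.
4-7 (2): add — endpoints in different components.
6-7 (3): add — endpoints in different components.
0-4 (4): skip — 0 and 4 already connected.
5-7 (5): add — endpoints in different components.
2-5 (6): add — endpoints in different components.
2-3 (10): add — endpoints in different components.
5-8 (10): add — endpoints in different components.
0-3 (11): skip — 0 and 3 already connected.
1-2 (11): add — endpoints in different components.
Edges rejected before the tree was complete: 2.

2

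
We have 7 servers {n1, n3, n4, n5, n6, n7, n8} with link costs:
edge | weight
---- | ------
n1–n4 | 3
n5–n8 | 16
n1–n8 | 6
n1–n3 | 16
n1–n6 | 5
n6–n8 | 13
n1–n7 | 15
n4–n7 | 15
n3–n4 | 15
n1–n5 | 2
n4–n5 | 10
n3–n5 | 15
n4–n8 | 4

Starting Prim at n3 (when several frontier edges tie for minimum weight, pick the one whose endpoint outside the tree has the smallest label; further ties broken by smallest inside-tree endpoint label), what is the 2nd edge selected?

Prim, starting at n3.
Step 1: frontier [n3–n4 15, n3–n5 15, n1–n3 16] → take n3–n4 (15); add n4.
Step 2: frontier [n3–n5 15, n1–n3 16, n1–n4 3, n4–n8 4, n4–n5 10, n4–n7 15] → take n1–n4 (3); add n1.
Step 3: frontier [n1–n5 2, n1–n6 5, n1–n8 6, n1–n7 15, n3–n5 15, n4–n8 4, n4–n5 10, n4–n7 15] → take n1–n5 (2); add n5.
Step 4: frontier [n1–n6 5, n1–n8 6, n1–n7 15, n4–n8 4, n4–n7 15, n5–n8 16] → take n4–n8 (4); add n8.
Step 5: frontier [n1–n6 5, n1–n7 15, n4–n7 15, n6–n8 13] → take n1–n6 (5); add n6.
Step 6: frontier [n1–n7 15, n4–n7 15] → take n1–n7 (15); add n7.
The 2nd edge added is n1–n4.

n1-n4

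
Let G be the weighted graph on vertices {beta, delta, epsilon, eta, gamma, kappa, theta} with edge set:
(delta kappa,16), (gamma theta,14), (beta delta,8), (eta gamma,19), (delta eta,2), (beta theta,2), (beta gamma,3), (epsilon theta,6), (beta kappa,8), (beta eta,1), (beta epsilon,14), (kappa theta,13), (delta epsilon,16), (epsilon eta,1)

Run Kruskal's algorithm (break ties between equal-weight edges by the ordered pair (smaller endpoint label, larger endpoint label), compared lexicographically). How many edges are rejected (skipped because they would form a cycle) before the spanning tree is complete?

Kruskal: consider edges lightest-first.
beta eta (1): add. Components now {beta,eta} {delta} {epsilon} {theta} {gamma} {kappa}
epsilon eta (1): add. Components now {beta,epsilon,eta} {delta} {theta} {gamma} {kappa}
beta theta (2): add. Components now {beta,epsilon,eta,theta} {delta} {gamma} {kappa}
delta eta (2): add. Components now {beta,delta,epsilon,eta,theta} {gamma} {kappa}
beta gamma (3): add. Components now {beta,delta,epsilon,eta,gamma,theta} {kappa}
epsilon theta (6): skip — epsilon and theta already connected.
beta delta (8): skip — beta and delta already connected.
beta kappa (8): add. Components now {beta,delta,epsilon,eta,gamma,kappa,theta}
Edges rejected before the tree was complete: 2.

2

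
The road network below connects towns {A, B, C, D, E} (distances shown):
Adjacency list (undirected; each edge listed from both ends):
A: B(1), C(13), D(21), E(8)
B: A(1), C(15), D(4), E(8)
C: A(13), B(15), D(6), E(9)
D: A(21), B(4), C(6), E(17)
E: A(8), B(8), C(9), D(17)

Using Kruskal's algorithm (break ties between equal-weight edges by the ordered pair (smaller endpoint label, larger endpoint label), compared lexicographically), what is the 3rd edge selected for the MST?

C-D

Kruskal's algorithm — process edges by increasing weight (ties by edge label):
A B (1): add — endpoints in different components.
B D (4): add — endpoints in different components.
C D (6): add — endpoints in different components.
A E (8): add — endpoints in different components.
The 3rd edge added is C D.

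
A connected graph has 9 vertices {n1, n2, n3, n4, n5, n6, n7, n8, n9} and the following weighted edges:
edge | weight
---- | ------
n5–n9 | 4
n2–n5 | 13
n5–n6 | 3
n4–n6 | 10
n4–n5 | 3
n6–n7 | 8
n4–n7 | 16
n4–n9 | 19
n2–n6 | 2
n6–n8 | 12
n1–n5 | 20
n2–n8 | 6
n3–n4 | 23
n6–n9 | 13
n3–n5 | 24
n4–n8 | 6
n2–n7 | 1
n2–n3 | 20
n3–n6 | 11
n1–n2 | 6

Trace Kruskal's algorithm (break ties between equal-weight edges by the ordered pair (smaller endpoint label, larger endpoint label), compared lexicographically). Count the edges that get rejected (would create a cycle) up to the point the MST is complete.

3

Kruskal: consider edges lightest-first.
n2–n7 (1): add — endpoints in different components.
n2–n6 (2): add — endpoints in different components.
n4–n5 (3): add — endpoints in different components.
n5–n6 (3): add — endpoints in different components.
n5–n9 (4): add — endpoints in different components.
n1–n2 (6): add — endpoints in different components.
n2–n8 (6): add — endpoints in different components.
n4–n8 (6): skip — n4 and n8 already connected.
n6–n7 (8): skip — n6 and n7 already connected.
n4–n6 (10): skip — n6 and n4 already connected.
n3–n6 (11): add — endpoints in different components.
Edges rejected before the tree was complete: 3.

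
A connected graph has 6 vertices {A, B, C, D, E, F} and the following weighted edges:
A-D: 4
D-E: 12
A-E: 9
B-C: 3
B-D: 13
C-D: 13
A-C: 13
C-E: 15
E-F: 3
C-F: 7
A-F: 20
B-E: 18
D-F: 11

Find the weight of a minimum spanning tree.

26

Kruskal's algorithm — process edges by increasing weight (ties by edge label):
B-C (3): add — endpoints in different components.
E-F (3): add — endpoints in different components.
A-D (4): add — endpoints in different components.
C-F (7): add — endpoints in different components.
A-E (9): add — endpoints in different components.
MST edges: B-C, E-F, A-D, C-F, A-E; total weight 3+3+4+7+9 = 26.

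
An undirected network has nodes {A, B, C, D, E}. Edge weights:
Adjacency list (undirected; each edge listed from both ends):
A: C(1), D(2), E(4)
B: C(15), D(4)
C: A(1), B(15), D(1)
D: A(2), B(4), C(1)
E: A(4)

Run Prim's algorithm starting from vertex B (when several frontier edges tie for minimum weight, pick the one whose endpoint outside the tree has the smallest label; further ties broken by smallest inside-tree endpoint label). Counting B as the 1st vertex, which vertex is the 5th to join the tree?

Prim's algorithm from B:
Step 1: frontier [B-D 4, B-C 15] → take B-D (4); add D.
Step 2: frontier [B-C 15, C-D 1, A-D 2] → take C-D (1); add C.
Step 3: frontier [A-C 1, A-D 2] → take A-C (1); add A.
Step 4: frontier [A-E 4] → take A-E (4); add E.
Vertex order: B, D, C, A, E. The 5th vertex is E.

E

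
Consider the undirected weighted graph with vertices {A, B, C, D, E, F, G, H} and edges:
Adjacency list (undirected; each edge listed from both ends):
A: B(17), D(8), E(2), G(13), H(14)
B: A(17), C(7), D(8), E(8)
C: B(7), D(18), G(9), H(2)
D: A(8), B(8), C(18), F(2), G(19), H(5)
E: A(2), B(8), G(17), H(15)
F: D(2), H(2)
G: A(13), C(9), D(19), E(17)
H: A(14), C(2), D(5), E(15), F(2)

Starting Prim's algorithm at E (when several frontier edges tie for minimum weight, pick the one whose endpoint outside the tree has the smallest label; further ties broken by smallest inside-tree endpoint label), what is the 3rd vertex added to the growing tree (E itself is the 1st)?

B

Grow the tree from E using Prim:
Step 1: cheapest edge leaving the tree is A—E (2); add A.
Step 2: cheapest edge leaving the tree is B—E (8); add B.
Step 3: cheapest edge leaving the tree is B—C (7); add C.
Step 4: cheapest edge leaving the tree is C—H (2); add H.
Step 5: cheapest edge leaving the tree is F—H (2); add F.
Step 6: cheapest edge leaving the tree is D—F (2); add D.
Step 7: cheapest edge leaving the tree is C—G (9); add G.
Vertex order: E, A, B, C, H, F, D, G. The 3rd vertex is B.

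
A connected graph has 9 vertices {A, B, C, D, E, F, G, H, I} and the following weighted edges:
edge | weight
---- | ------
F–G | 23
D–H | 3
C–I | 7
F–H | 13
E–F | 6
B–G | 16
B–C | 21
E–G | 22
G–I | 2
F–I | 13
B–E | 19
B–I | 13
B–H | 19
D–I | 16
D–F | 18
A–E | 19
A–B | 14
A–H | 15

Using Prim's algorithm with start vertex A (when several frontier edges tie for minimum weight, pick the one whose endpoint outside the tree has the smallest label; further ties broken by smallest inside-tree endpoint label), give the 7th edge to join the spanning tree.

F-H

Grow the tree from A using Prim:
Step 1: cheapest edge leaving the tree is A–B (14); add B.
Step 2: cheapest edge leaving the tree is B–I (13); add I.
Step 3: cheapest edge leaving the tree is G–I (2); add G.
Step 4: cheapest edge leaving the tree is C–I (7); add C.
Step 5: cheapest edge leaving the tree is F–I (13); add F.
Step 6: cheapest edge leaving the tree is E–F (6); add E.
Step 7: cheapest edge leaving the tree is F–H (13); add H.
Step 8: cheapest edge leaving the tree is D–H (3); add D.
The 7th edge added is F–H.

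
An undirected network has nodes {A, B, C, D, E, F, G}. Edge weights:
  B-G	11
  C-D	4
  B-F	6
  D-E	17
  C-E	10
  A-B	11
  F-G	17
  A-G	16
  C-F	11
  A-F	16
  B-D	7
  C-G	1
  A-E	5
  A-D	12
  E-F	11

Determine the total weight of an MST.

Prim's algorithm from G:
Step 1: cheapest edge leaving the tree is C-G (1); add C.
Step 2: cheapest edge leaving the tree is C-D (4); add D.
Step 3: cheapest edge leaving the tree is B-D (7); add B.
Step 4: cheapest edge leaving the tree is B-F (6); add F.
Step 5: cheapest edge leaving the tree is C-E (10); add E.
Step 6: cheapest edge leaving the tree is A-E (5); add A.
MST edges: C-G, C-D, B-D, B-F, C-E, A-E; total weight 1+4+7+6+10+5 = 33.

33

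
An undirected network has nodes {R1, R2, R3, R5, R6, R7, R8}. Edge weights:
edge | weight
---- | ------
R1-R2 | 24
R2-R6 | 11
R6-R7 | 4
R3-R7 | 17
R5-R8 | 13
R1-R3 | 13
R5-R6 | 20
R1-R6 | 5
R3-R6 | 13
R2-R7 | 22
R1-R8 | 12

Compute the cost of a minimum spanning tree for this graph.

Sort edges by weight, then run Kruskal:
R6-R7 (4): add. Components now {R8} {R6,R7} {R2} {R5} {R1} {R3}
R1-R6 (5): add. Components now {R8} {R1,R6,R7} {R2} {R5} {R3}
R2-R6 (11): add. Components now {R8} {R1,R2,R6,R7} {R5} {R3}
R1-R8 (12): add. Components now {R1,R2,R6,R7,R8} {R5} {R3}
R1-R3 (13): add. Components now {R1,R2,R3,R6,R7,R8} {R5}
R3-R6 (13): skip — R6 and R3 already connected.
R5-R8 (13): add. Components now {R1,R2,R3,R5,R6,R7,R8}
MST edges: R6-R7, R1-R6, R2-R6, R1-R8, R1-R3, R5-R8; total weight 4+5+11+12+13+13 = 58.

58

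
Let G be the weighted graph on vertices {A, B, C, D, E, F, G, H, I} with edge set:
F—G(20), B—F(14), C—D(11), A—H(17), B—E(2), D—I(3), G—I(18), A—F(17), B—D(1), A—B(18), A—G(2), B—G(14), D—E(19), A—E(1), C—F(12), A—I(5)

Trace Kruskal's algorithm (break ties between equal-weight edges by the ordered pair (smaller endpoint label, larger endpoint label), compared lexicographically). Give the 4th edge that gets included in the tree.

B-E

Kruskal: consider edges lightest-first.
A—E (1): add — endpoints in different components.
B—D (1): add — endpoints in different components.
A—G (2): add — endpoints in different components.
B—E (2): add — endpoints in different components.
D—I (3): add — endpoints in different components.
A—I (5): skip — A and I already connected.
C—D (11): add — endpoints in different components.
C—F (12): add — endpoints in different components.
B—F (14): skip — B and F already connected.
B—G (14): skip — B and G already connected.
A—F (17): skip — A and F already connected.
A—H (17): add — endpoints in different components.
The 4th edge added is B—E.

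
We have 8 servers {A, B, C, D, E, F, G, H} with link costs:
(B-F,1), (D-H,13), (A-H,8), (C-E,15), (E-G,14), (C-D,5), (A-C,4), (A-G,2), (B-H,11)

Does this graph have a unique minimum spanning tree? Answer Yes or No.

Yes

Kruskal's algorithm — process edges by increasing weight (ties by edge label):
B-F (1): add — endpoints in different components.
A-G (2): add — endpoints in different components.
A-C (4): add — endpoints in different components.
C-D (5): add — endpoints in different components.
A-H (8): add — endpoints in different components.
B-H (11): add — endpoints in different components.
D-H (13): skip — D and H already connected.
E-G (14): add — endpoints in different components.
Every non-tree edge has weight strictly greater than the heaviest edge on the tree path between its endpoints, so the MST is unique.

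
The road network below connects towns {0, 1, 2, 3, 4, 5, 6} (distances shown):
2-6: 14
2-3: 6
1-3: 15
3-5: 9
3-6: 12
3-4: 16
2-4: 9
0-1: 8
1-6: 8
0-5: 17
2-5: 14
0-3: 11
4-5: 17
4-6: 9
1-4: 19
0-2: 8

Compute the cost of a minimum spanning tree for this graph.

48

Prim's algorithm from 1:
Step 1: cheapest edge leaving the tree is 0-1 (8); add 0.
Step 2: cheapest edge leaving the tree is 0-2 (8); add 2.
Step 3: cheapest edge leaving the tree is 2-3 (6); add 3.
Step 4: cheapest edge leaving the tree is 1-6 (8); add 6.
Step 5: cheapest edge leaving the tree is 2-4 (9); add 4.
Step 6: cheapest edge leaving the tree is 3-5 (9); add 5.
MST edges: 0-1, 0-2, 2-3, 1-6, 2-4, 3-5; total weight 8+8+6+8+9+9 = 48.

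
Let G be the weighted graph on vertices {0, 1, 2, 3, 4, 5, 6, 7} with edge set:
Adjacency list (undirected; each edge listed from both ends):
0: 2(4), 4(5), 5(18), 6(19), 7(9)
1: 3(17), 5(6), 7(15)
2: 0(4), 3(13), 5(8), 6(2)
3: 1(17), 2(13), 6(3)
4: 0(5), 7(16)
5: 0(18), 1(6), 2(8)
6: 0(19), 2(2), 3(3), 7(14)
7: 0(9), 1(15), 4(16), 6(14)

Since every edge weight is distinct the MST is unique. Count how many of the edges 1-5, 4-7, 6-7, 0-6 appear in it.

1

Sort edges by weight, then run Kruskal:
2-6 (2): add — endpoints in different components.
3-6 (3): add — endpoints in different components.
0-2 (4): add — endpoints in different components.
0-4 (5): add — endpoints in different components.
1-5 (6): add — endpoints in different components.
2-5 (8): add — endpoints in different components.
0-7 (9): add — endpoints in different components.
MST edge set: {2-6, 3-6, 0-2, 0-4, 1-5, 2-5, 0-7}.
Of the listed edges, {1-5} are in the MST → 1.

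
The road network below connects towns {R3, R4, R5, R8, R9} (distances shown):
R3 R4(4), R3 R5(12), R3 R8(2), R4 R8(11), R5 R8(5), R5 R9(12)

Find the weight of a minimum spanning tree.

Sort edges by weight, then run Kruskal:
R3 R8 (2): add — endpoints in different components.
R3 R4 (4): add — endpoints in different components.
R5 R8 (5): add — endpoints in different components.
R4 R8 (11): skip — R8 and R4 already connected.
R3 R5 (12): skip — R3 and R5 already connected.
R5 R9 (12): add — endpoints in different components.
MST edges: R3 R8, R3 R4, R5 R8, R5 R9; total weight 2+4+5+12 = 23.

23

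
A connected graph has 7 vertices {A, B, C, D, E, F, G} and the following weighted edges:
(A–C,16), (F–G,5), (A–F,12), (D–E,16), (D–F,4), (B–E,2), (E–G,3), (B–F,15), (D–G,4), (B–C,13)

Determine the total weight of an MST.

Kruskal's algorithm — process edges by increasing weight (ties by edge label):
B–E (2): add. Components now {A} {B,E} {C} {D} {F} {G}
E–G (3): add. Components now {A} {B,E,G} {C} {D} {F}
D–F (4): add. Components now {A} {B,E,G} {C} {D,F}
D–G (4): add. Components now {A} {B,D,E,F,G} {C}
F–G (5): skip — F and G already connected.
A–F (12): add. Components now {A,B,D,E,F,G} {C}
B–C (13): add. Components now {A,B,C,D,E,F,G}
MST edges: B–E, E–G, D–F, D–G, A–F, B–C; total weight 2+3+4+4+12+13 = 38.

38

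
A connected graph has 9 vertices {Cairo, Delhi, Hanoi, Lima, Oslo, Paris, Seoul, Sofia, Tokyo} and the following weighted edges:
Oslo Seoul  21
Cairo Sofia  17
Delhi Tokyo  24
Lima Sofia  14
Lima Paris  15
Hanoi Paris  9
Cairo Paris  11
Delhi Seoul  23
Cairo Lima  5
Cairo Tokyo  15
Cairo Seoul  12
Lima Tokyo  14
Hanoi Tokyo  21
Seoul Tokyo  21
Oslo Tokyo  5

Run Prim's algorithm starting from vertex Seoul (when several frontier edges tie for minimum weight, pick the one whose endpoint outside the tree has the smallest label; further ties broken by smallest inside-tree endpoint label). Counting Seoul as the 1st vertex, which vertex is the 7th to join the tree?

Prim, starting at Seoul.
Step 1: cheapest edge leaving the tree is Cairo Seoul (12); add Cairo.
Step 2: cheapest edge leaving the tree is Cairo Lima (5); add Lima.
Step 3: cheapest edge leaving the tree is Cairo Paris (11); add Paris.
Step 4: cheapest edge leaving the tree is Hanoi Paris (9); add Hanoi.
Step 5: cheapest edge leaving the tree is Lima Sofia (14); add Sofia.
Step 6: cheapest edge leaving the tree is Lima Tokyo (14); add Tokyo.
Step 7: cheapest edge leaving the tree is Oslo Tokyo (5); add Oslo.
Step 8: cheapest edge leaving the tree is Delhi Seoul (23); add Delhi.
Vertex order: Seoul, Cairo, Lima, Paris, Hanoi, Sofia, Tokyo, Oslo, Delhi. The 7th vertex is Tokyo.

Tokyo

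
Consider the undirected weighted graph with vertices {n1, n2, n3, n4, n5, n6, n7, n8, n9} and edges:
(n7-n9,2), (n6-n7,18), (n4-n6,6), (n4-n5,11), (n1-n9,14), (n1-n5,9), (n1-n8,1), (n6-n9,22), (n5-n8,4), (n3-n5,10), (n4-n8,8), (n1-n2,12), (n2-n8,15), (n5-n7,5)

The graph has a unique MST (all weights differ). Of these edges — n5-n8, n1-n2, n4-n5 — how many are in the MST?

Sort edges by weight, then run Kruskal:
n1-n8 (1): add — endpoints in different components.
n7-n9 (2): add — endpoints in different components.
n5-n8 (4): add — endpoints in different components.
n5-n7 (5): add — endpoints in different components.
n4-n6 (6): add — endpoints in different components.
n4-n8 (8): add — endpoints in different components.
n1-n5 (9): skip — n5 and n1 already connected.
n3-n5 (10): add — endpoints in different components.
n4-n5 (11): skip — n5 and n4 already connected.
n1-n2 (12): add — endpoints in different components.
MST edge set: {n1-n8, n7-n9, n5-n8, n5-n7, n4-n6, n4-n8, n3-n5, n1-n2}.
Of the listed edges, {n5-n8, n1-n2} are in the MST → 2.

2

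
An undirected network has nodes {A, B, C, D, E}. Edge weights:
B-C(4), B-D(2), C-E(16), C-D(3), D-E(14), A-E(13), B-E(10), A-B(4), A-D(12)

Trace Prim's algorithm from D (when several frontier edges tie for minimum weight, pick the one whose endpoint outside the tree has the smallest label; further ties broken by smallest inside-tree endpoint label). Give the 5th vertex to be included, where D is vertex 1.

E

Prim's algorithm from D:
Step 1: cheapest edge leaving the tree is B-D (2); add B.
Step 2: cheapest edge leaving the tree is C-D (3); add C.
Step 3: cheapest edge leaving the tree is A-B (4); add A.
Step 4: cheapest edge leaving the tree is B-E (10); add E.
Vertex order: D, B, C, A, E. The 5th vertex is E.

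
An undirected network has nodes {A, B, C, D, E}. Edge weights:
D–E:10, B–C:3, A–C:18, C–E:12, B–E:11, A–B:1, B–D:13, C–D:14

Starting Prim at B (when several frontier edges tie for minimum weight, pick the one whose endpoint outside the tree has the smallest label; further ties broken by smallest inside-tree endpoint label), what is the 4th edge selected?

D-E

Prim's algorithm from B:
Step 1: frontier [A–B 1, B–C 3, B–E 11, B–D 13] → take A–B (1); add A.
Step 2: frontier [A–C 18, B–C 3, B–E 11, B–D 13] → take B–C (3); add C.
Step 3: frontier [B–E 11, B–D 13, C–E 12, C–D 14] → take B–E (11); add E.
Step 4: frontier [B–D 13, C–D 14, D–E 10] → take D–E (10); add D.
The 4th edge added is D–E.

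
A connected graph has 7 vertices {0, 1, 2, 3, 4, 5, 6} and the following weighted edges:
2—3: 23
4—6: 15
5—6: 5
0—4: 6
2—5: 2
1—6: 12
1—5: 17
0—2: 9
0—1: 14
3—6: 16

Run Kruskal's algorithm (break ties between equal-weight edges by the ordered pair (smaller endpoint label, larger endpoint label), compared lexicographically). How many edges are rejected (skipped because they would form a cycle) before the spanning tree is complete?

Sort edges by weight, then run Kruskal:
2—5 (2): add — endpoints in different components.
5—6 (5): add — endpoints in different components.
0—4 (6): add — endpoints in different components.
0—2 (9): add — endpoints in different components.
1—6 (12): add — endpoints in different components.
0—1 (14): skip — 0 and 1 already connected.
4—6 (15): skip — 4 and 6 already connected.
3—6 (16): add — endpoints in different components.
Edges rejected before the tree was complete: 2.

2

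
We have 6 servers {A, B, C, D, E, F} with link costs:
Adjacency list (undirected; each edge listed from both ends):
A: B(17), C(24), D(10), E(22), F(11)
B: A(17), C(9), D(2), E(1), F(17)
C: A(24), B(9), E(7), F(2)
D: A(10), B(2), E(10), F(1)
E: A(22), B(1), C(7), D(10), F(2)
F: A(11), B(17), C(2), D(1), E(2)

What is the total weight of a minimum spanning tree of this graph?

Grow the tree from D using Prim:
Step 1: frontier [D–F 1, B–D 2, A–D 10, D–E 10] → take D–F (1); add F.
Step 2: frontier [B–D 2, A–D 10, D–E 10, C–F 2, E–F 2, A–F 11, B–F 17] → take B–D (2); add B.
Step 3: frontier [B–E 1, B–C 9, A–B 17, A–D 10, D–E 10, C–F 2, E–F 2, A–F 11] → take B–E (1); add E.
Step 4: frontier [B–C 9, A–B 17, A–D 10, C–E 7, A–E 22, C–F 2, A–F 11] → take C–F (2); add C.
Step 5: frontier [A–B 17, A–C 24, A–D 10, A–E 22, A–F 11] → take A–D (10); add A.
MST edges: D–F, B–D, B–E, C–F, A–D; total weight 1+2+1+2+10 = 16.

16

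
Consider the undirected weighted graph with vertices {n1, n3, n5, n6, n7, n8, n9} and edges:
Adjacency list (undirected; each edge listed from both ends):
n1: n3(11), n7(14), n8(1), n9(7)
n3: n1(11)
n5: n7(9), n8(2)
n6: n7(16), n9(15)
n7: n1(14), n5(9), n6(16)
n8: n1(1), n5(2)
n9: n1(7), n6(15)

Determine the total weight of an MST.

Prim's algorithm from n3:
Step 1: cheapest edge leaving the tree is n1-n3 (11); add n1.
Step 2: cheapest edge leaving the tree is n1-n8 (1); add n8.
Step 3: cheapest edge leaving the tree is n5-n8 (2); add n5.
Step 4: cheapest edge leaving the tree is n1-n9 (7); add n9.
Step 5: cheapest edge leaving the tree is n5-n7 (9); add n7.
Step 6: cheapest edge leaving the tree is n6-n9 (15); add n6.
MST edges: n1-n3, n1-n8, n5-n8, n1-n9, n5-n7, n6-n9; total weight 11+1+2+7+9+15 = 45.

45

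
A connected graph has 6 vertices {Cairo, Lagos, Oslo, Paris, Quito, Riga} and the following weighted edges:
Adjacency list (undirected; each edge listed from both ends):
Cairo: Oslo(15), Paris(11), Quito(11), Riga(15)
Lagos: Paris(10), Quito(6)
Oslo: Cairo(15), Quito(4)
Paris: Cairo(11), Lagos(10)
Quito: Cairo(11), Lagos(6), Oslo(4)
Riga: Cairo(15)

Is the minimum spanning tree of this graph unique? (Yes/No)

No

Sort edges by weight, then run Kruskal:
Oslo—Quito (4): add. Components now {Oslo,Quito} {Paris} {Lagos} {Cairo} {Riga}
Lagos—Quito (6): add. Components now {Lagos,Oslo,Quito} {Paris} {Cairo} {Riga}
Lagos—Paris (10): add. Components now {Lagos,Oslo,Paris,Quito} {Cairo} {Riga}
Cairo—Paris (11): add. Components now {Cairo,Lagos,Oslo,Paris,Quito} {Riga}
Cairo—Quito (11): skip — Cairo and Quito already connected.
Cairo—Oslo (15): skip — Oslo and Cairo already connected.
Cairo—Riga (15): add. Components now {Cairo,Lagos,Oslo,Paris,Quito,Riga}
Non-tree edge Cairo—Quito has weight 11, equal to the heaviest edge on its tree cycle — swapping gives another MST of the same weight. Not unique.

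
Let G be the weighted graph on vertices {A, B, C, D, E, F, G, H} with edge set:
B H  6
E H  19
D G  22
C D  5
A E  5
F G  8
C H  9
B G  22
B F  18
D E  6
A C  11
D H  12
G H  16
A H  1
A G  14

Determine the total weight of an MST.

Sort edges by weight, then run Kruskal:
A H (1): add — endpoints in different components.
A E (5): add — endpoints in different components.
C D (5): add — endpoints in different components.
B H (6): add — endpoints in different components.
D E (6): add — endpoints in different components.
F G (8): add — endpoints in different components.
C H (9): skip — C and H already connected.
A C (11): skip — A and C already connected.
D H (12): skip — D and H already connected.
A G (14): add — endpoints in different components.
MST edges: A H, A E, C D, B H, D E, F G, A G; total weight 1+5+5+6+6+8+14 = 45.

45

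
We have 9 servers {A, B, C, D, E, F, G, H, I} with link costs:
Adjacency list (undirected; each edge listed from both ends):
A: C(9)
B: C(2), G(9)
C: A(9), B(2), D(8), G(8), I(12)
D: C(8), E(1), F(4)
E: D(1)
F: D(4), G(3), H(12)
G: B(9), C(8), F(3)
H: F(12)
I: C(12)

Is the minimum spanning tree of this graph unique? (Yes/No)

No

Sort edges by weight, then run Kruskal:
D—E (1): add — endpoints in different components.
B—C (2): add — endpoints in different components.
F—G (3): add — endpoints in different components.
D—F (4): add — endpoints in different components.
C—D (8): add — endpoints in different components.
C—G (8): skip — C and G already connected.
A—C (9): add — endpoints in different components.
B—G (9): skip — B and G already connected.
C—I (12): add — endpoints in different components.
F—H (12): add — endpoints in different components.
Non-tree edge C—G has weight 8, equal to the heaviest edge on its tree cycle — swapping gives another MST of the same weight. Not unique.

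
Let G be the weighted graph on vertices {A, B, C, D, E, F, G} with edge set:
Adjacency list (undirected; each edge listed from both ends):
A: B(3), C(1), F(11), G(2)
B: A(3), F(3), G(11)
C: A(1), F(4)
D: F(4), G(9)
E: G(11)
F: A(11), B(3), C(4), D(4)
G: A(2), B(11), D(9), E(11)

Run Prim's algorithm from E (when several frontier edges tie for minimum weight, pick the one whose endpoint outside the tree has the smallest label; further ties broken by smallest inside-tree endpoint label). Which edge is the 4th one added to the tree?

Prim, starting at E.
Step 1: cheapest edge leaving the tree is E—G (11); add G.
Step 2: cheapest edge leaving the tree is A—G (2); add A.
Step 3: cheapest edge leaving the tree is A—C (1); add C.
Step 4: cheapest edge leaving the tree is A—B (3); add B.
Step 5: cheapest edge leaving the tree is B—F (3); add F.
Step 6: cheapest edge leaving the tree is D—F (4); add D.
The 4th edge added is A—B.

A-B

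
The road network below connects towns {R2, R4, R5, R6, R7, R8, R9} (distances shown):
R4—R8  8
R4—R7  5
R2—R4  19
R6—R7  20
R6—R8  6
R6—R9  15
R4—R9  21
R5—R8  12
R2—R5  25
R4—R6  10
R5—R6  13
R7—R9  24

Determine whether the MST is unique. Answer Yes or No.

Kruskal's algorithm — process edges by increasing weight (ties by edge label):
R4—R7 (5): add. Components now {R4,R7} {R9} {R6} {R5} {R2} {R8}
R6—R8 (6): add. Components now {R4,R7} {R9} {R6,R8} {R5} {R2}
R4—R8 (8): add. Components now {R4,R6,R7,R8} {R9} {R5} {R2}
R4—R6 (10): skip — R4 and R6 already connected.
R5—R8 (12): add. Components now {R4,R5,R6,R7,R8} {R9} {R2}
R5—R6 (13): skip — R6 and R5 already connected.
R6—R9 (15): add. Components now {R4,R5,R6,R7,R8,R9} {R2}
R2—R4 (19): add. Components now {R2,R4,R5,R6,R7,R8,R9}
Every non-tree edge has weight strictly greater than the heaviest edge on the tree path between its endpoints, so the MST is unique.

Yes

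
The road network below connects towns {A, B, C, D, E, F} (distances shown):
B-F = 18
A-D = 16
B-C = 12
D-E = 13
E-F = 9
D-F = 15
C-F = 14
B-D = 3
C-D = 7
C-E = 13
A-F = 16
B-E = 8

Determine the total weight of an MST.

43

Kruskal's algorithm — process edges by increasing weight (ties by edge label):
B-D (3): add — endpoints in different components.
C-D (7): add — endpoints in different components.
B-E (8): add — endpoints in different components.
E-F (9): add — endpoints in different components.
B-C (12): skip — B and C already connected.
C-E (13): skip — C and E already connected.
D-E (13): skip — D and E already connected.
C-F (14): skip — C and F already connected.
D-F (15): skip — D and F already connected.
A-D (16): add — endpoints in different components.
MST edges: B-D, C-D, B-E, E-F, A-D; total weight 3+7+8+9+16 = 43.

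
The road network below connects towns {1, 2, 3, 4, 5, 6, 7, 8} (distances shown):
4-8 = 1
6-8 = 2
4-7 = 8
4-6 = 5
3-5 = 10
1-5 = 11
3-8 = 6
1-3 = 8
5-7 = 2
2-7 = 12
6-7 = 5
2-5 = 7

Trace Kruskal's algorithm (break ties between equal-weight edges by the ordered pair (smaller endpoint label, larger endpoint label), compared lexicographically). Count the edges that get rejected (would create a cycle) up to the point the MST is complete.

Sort edges by weight, then run Kruskal:
4-8 (1): add — endpoints in different components.
5-7 (2): add — endpoints in different components.
6-8 (2): add — endpoints in different components.
4-6 (5): skip — 4 and 6 already connected.
6-7 (5): add — endpoints in different components.
3-8 (6): add — endpoints in different components.
2-5 (7): add — endpoints in different components.
1-3 (8): add — endpoints in different components.
Edges rejected before the tree was complete: 1.

1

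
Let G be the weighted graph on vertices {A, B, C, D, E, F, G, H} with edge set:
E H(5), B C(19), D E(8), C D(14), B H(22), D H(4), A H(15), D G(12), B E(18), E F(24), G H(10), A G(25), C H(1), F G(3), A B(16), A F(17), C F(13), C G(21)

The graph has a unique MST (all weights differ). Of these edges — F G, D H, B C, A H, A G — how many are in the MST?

3

Kruskal's algorithm — process edges by increasing weight (ties by edge label):
C H (1): add — endpoints in different components.
F G (3): add — endpoints in different components.
D H (4): add — endpoints in different components.
E H (5): add — endpoints in different components.
D E (8): skip — D and E already connected.
G H (10): add — endpoints in different components.
D G (12): skip — D and G already connected.
C F (13): skip — C and F already connected.
C D (14): skip — C and D already connected.
A H (15): add — endpoints in different components.
A B (16): add — endpoints in different components.
MST edge set: {C H, F G, D H, E H, G H, A H, A B}.
Of the listed edges, {F G, D H, A H} are in the MST → 3.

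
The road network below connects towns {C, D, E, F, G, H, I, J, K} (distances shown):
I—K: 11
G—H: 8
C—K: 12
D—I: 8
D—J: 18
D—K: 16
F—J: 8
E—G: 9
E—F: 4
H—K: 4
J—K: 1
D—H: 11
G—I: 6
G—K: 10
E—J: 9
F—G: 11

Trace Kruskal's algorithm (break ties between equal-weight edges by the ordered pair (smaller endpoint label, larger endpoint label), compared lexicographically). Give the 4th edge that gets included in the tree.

G-I

Sort edges by weight, then run Kruskal:
J—K (1): add — endpoints in different components.
E—F (4): add — endpoints in different components.
H—K (4): add — endpoints in different components.
G—I (6): add — endpoints in different components.
D—I (8): add — endpoints in different components.
F—J (8): add — endpoints in different components.
G—H (8): add — endpoints in different components.
E—G (9): skip — E and G already connected.
E—J (9): skip — E and J already connected.
G—K (10): skip — G and K already connected.
D—H (11): skip — D and H already connected.
F—G (11): skip — F and G already connected.
I—K (11): skip — I and K already connected.
C—K (12): add — endpoints in different components.
The 4th edge added is G—I.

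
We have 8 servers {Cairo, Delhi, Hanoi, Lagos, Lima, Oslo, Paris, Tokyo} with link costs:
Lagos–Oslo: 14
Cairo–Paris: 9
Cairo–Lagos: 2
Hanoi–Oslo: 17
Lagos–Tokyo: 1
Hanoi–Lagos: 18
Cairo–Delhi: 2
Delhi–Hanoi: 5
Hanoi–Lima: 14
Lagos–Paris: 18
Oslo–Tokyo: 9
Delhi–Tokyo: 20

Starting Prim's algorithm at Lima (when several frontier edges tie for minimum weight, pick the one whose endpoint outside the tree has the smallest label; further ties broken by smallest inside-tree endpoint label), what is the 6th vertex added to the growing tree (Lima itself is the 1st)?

Tokyo

Grow the tree from Lima using Prim:
Step 1: frontier [Hanoi–Lima 14] → take Hanoi–Lima (14); add Hanoi.
Step 2: frontier [Delhi–Hanoi 5, Hanoi–Oslo 17, Hanoi–Lagos 18] → take Delhi–Hanoi (5); add Delhi.
Step 3: frontier [Cairo–Delhi 2, Delhi–Tokyo 20, Hanoi–Oslo 17, Hanoi–Lagos 18] → take Cairo–Delhi (2); add Cairo.
Step 4: frontier [Cairo–Lagos 2, Cairo–Paris 9, Delhi–Tokyo 20, Hanoi–Oslo 17, Hanoi–Lagos 18] → take Cairo–Lagos (2); add Lagos.
Step 5: frontier [Cairo–Paris 9, Delhi–Tokyo 20, Hanoi–Oslo 17, Lagos–Tokyo 1, Lagos–Oslo 14, Lagos–Paris 18] → take Lagos–Tokyo (1); add Tokyo.
Step 6: frontier [Cairo–Paris 9, Hanoi–Oslo 17, Lagos–Oslo 14, Lagos–Paris 18, Oslo–Tokyo 9] → take Oslo–Tokyo (9); add Oslo.
Step 7: frontier [Cairo–Paris 9, Lagos–Paris 18] → take Cairo–Paris (9); add Paris.
Vertex order: Lima, Hanoi, Delhi, Cairo, Lagos, Tokyo, Oslo, Paris. The 6th vertex is Tokyo.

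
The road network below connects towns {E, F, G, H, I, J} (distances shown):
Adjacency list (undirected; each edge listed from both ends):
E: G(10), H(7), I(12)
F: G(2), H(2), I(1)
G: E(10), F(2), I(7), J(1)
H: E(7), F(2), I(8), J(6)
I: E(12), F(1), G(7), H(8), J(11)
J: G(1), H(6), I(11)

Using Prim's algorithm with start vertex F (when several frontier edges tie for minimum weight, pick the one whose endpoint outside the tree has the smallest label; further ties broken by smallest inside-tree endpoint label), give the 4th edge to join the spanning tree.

Prim, starting at F.
Step 1: cheapest edge leaving the tree is F–I (1); add I.
Step 2: cheapest edge leaving the tree is F–G (2); add G.
Step 3: cheapest edge leaving the tree is G–J (1); add J.
Step 4: cheapest edge leaving the tree is F–H (2); add H.
Step 5: cheapest edge leaving the tree is E–H (7); add E.
The 4th edge added is F–H.

F-H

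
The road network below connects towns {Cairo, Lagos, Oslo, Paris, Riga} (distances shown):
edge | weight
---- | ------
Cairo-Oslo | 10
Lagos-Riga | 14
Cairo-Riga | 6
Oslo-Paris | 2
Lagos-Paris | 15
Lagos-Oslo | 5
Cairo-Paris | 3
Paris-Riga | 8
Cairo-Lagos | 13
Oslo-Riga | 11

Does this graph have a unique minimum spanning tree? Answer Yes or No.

Yes

Sort edges by weight, then run Kruskal:
Oslo-Paris (2): add — endpoints in different components.
Cairo-Paris (3): add — endpoints in different components.
Lagos-Oslo (5): add — endpoints in different components.
Cairo-Riga (6): add — endpoints in different components.
Every non-tree edge has weight strictly greater than the heaviest edge on the tree path between its endpoints, so the MST is unique.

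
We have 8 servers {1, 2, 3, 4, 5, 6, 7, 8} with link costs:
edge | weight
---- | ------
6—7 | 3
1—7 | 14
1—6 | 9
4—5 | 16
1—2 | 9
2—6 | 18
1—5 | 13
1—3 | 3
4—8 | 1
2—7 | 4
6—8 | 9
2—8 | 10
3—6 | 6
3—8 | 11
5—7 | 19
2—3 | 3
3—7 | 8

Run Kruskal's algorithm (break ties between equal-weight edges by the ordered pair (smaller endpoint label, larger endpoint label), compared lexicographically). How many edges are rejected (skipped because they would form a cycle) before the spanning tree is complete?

Sort edges by weight, then run Kruskal:
4—8 (1): add — endpoints in different components.
1—3 (3): add — endpoints in different components.
2—3 (3): add — endpoints in different components.
6—7 (3): add — endpoints in different components.
2—7 (4): add — endpoints in different components.
3—6 (6): skip — 3 and 6 already connected.
3—7 (8): skip — 3 and 7 already connected.
1—2 (9): skip — 1 and 2 already connected.
1—6 (9): skip — 1 and 6 already connected.
6—8 (9): add — endpoints in different components.
2—8 (10): skip — 2 and 8 already connected.
3—8 (11): skip — 3 and 8 already connected.
1—5 (13): add — endpoints in different components.
Edges rejected before the tree was complete: 6.

6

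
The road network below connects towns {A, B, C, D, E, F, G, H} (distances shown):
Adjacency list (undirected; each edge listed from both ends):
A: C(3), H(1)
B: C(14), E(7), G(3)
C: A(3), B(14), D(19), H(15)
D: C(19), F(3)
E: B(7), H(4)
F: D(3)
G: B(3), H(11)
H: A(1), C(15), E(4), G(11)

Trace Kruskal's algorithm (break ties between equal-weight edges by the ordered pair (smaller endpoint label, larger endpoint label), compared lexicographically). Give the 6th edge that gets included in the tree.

B-E

Kruskal: consider edges lightest-first.
A–H (1): add — endpoints in different components.
A–C (3): add — endpoints in different components.
B–G (3): add — endpoints in different components.
D–F (3): add — endpoints in different components.
E–H (4): add — endpoints in different components.
B–E (7): add — endpoints in different components.
G–H (11): skip — G and H already connected.
B–C (14): skip — B and C already connected.
C–H (15): skip — C and H already connected.
C–D (19): add — endpoints in different components.
The 6th edge added is B–E.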